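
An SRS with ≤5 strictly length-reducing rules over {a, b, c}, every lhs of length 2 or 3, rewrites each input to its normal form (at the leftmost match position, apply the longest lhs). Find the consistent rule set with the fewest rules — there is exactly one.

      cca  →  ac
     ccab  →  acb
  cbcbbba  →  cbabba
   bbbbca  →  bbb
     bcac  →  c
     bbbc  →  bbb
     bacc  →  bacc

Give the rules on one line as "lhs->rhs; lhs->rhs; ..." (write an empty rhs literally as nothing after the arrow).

bc->b; bca->; bcb->ba; cca->ac

  | cca => ac
  | ccab => acb
  | cbcbbba => cbabba
  | bbbbca => bbb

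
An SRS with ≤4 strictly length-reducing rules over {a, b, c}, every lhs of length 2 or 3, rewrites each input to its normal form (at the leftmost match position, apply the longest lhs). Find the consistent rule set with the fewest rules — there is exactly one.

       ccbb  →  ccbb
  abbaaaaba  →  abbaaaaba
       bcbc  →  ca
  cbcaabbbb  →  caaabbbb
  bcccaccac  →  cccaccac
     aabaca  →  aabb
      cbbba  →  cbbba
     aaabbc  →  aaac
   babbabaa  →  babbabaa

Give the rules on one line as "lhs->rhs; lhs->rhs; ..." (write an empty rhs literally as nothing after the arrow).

aca->b; bc->c; cbc->ca

  | ccbb
  | abbaaaaba
  | bcbc => cbc => ca
  | cbcaabbbb => caaabbbb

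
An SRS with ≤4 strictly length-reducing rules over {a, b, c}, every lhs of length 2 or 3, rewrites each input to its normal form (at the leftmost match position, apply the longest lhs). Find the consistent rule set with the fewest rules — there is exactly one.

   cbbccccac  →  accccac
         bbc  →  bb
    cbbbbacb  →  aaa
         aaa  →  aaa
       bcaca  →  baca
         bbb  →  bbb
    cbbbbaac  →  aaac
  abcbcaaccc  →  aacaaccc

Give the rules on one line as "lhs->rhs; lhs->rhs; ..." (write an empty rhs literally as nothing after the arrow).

ab->a; bc->b; cb->a

  | cbbccccac => abccccac => accccac
  | bbc => bb
  | cbbbbacb => abbbacb => abbacb => abacb => aacb => aaa
  | aaa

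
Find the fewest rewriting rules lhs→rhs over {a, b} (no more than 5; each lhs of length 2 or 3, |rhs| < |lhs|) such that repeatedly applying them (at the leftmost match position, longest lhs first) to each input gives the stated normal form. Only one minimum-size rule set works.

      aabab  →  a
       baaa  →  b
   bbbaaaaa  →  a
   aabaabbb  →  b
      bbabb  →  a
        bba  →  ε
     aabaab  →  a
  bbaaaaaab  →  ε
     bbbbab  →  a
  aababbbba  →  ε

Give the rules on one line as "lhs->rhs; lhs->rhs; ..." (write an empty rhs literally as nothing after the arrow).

  | aabab => bab => bb => a
  | baaa => baa => ba => b
  | bbbaaaaa => abaaaaa => aaaaa => aaa => a
  | aabaabbb => baabbb => babbb => bbbb => abb => b

aa->; ab->; ba->b; bb->a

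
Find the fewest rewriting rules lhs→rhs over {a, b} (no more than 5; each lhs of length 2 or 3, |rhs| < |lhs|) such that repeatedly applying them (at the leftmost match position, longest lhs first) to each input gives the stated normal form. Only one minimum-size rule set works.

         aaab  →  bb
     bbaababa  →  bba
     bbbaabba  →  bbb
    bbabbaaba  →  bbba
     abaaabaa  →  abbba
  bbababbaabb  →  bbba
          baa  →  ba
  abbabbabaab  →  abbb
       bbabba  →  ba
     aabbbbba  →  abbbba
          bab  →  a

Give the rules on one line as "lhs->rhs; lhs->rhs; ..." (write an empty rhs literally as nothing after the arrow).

  | aaab => bb
  | bbaababa => bbaaba => bbaa => bba
  | bbbaabba => bbbaba => bbaaa => bbb
  | bbabbaaba => baabaaba => baaaba => bbba

aa->a; aaa->b; aab->a; bab->aa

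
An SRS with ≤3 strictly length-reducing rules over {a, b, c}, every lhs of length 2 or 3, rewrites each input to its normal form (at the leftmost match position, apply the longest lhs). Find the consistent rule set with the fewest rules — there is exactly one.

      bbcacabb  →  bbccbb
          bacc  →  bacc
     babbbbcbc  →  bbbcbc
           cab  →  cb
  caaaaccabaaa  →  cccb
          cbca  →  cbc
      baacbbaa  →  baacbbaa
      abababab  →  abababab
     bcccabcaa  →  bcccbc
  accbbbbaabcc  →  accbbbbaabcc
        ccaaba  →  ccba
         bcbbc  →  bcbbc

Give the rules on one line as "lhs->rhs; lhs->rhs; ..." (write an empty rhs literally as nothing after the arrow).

aaa->; abb->; ca->c

  | bbcacabb => bbccabb => bbccbb
  | bacc
  | babbbbcbc => bbbcbc
  | cab => cb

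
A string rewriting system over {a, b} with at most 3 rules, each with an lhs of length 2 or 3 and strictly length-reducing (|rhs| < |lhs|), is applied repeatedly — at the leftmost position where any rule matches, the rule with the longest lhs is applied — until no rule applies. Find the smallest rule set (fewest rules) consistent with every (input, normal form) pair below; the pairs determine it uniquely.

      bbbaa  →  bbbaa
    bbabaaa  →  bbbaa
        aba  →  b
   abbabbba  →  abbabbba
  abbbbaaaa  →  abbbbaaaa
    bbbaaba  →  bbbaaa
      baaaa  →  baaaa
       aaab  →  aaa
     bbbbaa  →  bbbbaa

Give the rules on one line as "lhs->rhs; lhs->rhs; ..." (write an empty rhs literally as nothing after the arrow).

aab->aa; aba->b

  | bbbaa
  | bbabaaa => bbbaa
  | aba => b
  | abbabbba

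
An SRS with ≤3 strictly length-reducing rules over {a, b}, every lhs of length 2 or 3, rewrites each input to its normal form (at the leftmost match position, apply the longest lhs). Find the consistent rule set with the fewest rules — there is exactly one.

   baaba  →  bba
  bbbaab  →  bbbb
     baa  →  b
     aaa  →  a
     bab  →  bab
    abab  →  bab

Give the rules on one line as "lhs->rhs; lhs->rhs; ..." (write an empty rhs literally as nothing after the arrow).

aa->; aba->ba

  | baaba => bba
  | bbbaab => bbbb
  | baa => b
  | aaa => a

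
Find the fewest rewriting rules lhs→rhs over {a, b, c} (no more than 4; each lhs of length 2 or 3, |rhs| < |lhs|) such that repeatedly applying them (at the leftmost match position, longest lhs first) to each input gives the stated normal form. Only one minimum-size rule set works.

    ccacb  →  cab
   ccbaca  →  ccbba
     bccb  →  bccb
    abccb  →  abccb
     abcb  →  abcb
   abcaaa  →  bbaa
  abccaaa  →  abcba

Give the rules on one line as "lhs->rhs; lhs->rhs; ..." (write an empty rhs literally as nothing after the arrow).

ac->b; bca->cb; caa->b; cac->a

  | ccacb => cab
  | ccbaca => ccbba
  | bccb
  | abccb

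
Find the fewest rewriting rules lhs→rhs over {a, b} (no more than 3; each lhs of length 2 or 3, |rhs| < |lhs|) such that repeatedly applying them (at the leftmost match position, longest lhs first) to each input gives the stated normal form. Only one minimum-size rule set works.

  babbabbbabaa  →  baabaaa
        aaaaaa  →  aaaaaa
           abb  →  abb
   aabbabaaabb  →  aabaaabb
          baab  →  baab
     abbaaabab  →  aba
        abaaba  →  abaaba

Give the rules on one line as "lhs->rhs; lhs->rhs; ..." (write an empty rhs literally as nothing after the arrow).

  | babbabbbabaa => bababbbabaa => baabbbabaa => baababaa => baabaaa
  | aaaaaa
  | abb
  | aabbabaaabb => aabbbaaabb => aabaaabb

bab->ba; bba->bb; bbb->b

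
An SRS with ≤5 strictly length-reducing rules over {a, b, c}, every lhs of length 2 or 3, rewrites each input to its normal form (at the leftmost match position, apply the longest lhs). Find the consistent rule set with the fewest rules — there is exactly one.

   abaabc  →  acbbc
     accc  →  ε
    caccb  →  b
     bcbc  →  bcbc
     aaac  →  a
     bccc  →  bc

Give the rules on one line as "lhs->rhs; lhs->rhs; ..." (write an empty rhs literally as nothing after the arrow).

aac->; acc->c; baa->cb; cc->

  | abaabc => acbbc
  | accc => cc => ε
  | caccb => ccb => b
  | bcbc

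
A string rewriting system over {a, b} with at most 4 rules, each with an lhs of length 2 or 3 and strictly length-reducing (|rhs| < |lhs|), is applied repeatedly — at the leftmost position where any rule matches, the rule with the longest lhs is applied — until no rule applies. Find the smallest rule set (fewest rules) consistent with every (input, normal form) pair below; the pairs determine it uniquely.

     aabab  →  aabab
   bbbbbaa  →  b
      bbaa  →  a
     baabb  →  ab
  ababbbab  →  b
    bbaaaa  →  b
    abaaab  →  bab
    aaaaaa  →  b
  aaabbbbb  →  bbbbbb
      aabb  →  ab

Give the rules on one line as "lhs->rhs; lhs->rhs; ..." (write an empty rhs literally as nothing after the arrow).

aaa->b; abb->b; baa->aa; bba->

  | aabab
  | bbbbbaa => bbba => b
  | bbaa => a
  | baabb => aabb => ab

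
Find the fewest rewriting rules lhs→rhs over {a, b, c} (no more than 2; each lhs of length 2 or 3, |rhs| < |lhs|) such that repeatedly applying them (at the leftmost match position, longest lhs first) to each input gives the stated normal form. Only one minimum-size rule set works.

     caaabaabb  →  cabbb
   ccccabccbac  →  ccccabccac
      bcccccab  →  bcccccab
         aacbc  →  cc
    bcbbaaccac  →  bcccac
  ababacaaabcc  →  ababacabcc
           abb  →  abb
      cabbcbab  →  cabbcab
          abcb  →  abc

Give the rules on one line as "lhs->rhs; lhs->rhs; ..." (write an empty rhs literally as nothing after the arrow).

aa->; cb->c

  | caaabaabb => cabaabb => cabbb
  | ccccabccbac => ccccabccac
  | bcccccab
  | aacbc => cbc => cc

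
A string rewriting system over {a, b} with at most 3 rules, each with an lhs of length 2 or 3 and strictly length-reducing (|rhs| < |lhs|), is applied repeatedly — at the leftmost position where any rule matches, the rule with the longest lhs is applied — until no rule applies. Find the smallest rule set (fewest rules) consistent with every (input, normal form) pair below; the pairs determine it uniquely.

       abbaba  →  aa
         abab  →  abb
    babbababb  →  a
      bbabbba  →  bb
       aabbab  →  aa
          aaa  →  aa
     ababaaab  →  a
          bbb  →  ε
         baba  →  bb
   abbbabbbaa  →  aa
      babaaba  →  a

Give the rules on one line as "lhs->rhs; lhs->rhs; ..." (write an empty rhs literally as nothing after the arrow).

  | abbaba => abbba => aa
  | abab => abb
  | babbababb => bbbababb => ababb => abbb => a
  | bbabbba => bbbbba => bba => bb

aaa->aa; ba->b; bbb->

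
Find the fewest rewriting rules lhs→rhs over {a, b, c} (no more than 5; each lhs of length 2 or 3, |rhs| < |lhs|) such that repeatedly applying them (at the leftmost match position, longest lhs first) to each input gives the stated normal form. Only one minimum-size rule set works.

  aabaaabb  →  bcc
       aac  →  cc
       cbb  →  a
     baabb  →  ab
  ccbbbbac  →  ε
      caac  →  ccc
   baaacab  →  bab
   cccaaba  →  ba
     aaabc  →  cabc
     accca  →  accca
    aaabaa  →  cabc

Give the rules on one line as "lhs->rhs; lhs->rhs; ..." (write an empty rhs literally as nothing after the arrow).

aa->c; bb->a; cac->; cb->b

  | aabaaabb => cbaaabb => baaabb => bcabb => bcaa => bcc
  | aac => cc
  | cbb => bb => a
  | baabb => bcbb => bbb => ab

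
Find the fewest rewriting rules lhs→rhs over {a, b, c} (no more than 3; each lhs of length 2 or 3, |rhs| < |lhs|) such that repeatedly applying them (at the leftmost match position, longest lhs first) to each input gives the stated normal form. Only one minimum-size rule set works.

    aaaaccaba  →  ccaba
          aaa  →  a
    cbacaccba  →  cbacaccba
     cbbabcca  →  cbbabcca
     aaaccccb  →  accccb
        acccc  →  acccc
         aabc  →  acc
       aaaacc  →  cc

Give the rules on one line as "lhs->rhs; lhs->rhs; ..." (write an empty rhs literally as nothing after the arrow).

aa->; aab->ac

  | aaaaccaba => aaccaba => ccaba
  | aaa => a
  | cbacaccba
  | cbbabcca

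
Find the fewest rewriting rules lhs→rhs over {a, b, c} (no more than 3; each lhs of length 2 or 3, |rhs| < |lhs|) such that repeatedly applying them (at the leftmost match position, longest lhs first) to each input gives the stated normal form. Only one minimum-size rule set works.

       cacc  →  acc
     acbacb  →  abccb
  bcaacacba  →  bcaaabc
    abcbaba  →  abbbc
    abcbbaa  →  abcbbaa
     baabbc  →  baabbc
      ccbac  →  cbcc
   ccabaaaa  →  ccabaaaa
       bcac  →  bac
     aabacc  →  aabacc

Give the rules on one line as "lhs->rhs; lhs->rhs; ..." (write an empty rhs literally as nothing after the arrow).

  | cacc => acc
  | acbacb => abccb
  | bcaacacba => bcaaacba => bcaaabc
  | abcbaba => abbcba => abbbc

cac->ac; cba->bc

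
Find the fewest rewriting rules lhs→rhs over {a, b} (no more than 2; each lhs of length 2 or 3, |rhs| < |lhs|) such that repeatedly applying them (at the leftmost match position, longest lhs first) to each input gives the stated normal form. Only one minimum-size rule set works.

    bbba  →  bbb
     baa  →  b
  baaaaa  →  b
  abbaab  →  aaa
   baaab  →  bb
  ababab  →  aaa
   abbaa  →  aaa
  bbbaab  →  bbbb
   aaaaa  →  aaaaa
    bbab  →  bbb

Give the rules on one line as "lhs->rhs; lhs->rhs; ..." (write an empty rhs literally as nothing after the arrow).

ab->a; ba->b

  | bbba => bbb
  | baa => ba => b
  | baaaaa => baaaa => baaa => baa => ba => b
  | abbaab => abaab => aaab => aaa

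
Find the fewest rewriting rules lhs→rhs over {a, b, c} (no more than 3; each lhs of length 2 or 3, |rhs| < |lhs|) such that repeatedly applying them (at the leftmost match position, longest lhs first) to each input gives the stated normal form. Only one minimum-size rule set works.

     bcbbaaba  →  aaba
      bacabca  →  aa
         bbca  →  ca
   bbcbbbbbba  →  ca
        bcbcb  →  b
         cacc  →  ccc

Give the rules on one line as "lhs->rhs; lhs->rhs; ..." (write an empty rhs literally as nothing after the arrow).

  | bcbbaaba => bbaaba => aaba
  | bacabca => bcabca => abca => aa
  | bbca => ca
  | bbcbbbbbba => cbbbbbba => cbbbba => cbba => ca

ac->c; bb->; bc->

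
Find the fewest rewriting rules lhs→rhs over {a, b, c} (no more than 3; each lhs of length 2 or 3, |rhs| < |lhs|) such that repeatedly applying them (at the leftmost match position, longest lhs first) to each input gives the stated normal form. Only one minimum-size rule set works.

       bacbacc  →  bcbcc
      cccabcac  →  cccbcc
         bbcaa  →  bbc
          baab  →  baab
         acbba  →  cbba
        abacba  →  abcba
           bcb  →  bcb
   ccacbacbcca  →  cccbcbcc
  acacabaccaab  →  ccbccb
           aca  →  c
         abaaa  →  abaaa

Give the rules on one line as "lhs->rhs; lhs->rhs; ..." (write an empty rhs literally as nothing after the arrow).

  | bacbacc => bcbacc => bcbcc
  | cccabcac => cccbcac => cccbcc
  | bbcaa => bbca => bbc
  | baab

ac->c; ca->c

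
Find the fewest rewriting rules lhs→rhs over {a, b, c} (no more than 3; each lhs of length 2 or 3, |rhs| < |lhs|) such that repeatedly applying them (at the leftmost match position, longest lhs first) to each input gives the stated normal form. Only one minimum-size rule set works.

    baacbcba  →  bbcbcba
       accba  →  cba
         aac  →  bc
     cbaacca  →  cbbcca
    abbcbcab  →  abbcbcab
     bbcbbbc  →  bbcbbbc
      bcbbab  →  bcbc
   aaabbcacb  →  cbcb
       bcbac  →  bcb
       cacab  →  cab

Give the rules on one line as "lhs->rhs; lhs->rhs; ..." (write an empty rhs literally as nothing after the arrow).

  | baacbcba => bbcbcba
  | accba => cba
  | aac => bc
  | cbaacca => cbbcca

aa->b; ac->; bab->c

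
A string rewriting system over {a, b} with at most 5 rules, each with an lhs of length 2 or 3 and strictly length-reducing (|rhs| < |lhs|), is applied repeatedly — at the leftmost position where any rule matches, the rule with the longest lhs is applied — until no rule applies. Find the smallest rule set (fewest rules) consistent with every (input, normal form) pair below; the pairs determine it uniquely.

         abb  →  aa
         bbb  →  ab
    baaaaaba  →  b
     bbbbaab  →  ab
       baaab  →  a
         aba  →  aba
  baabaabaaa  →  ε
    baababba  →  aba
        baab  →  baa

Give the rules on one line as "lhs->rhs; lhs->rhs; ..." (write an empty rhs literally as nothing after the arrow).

aaa->; aab->aa; bab->; bb->a

  | abb => aa
  | bbb => ab
  | baaaaaba => baaba => baaa => b
  | bbbbaab => abbaab => aaaab => ab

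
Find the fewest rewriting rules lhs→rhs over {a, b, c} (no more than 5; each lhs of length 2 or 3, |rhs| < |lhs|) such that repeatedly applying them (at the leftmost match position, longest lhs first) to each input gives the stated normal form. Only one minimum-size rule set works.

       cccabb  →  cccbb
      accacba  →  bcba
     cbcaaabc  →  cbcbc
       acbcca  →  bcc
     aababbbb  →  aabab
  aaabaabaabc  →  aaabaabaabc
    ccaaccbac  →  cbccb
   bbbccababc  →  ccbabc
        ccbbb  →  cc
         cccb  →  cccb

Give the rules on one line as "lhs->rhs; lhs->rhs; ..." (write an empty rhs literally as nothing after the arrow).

ac->; bbb->; ca->c; cac->bc

  | cccabb => cccbb
  | accacba => cacba => bcba
  | cbcaaabc => cbcaabc => cbcabc => cbcbc
  | acbcca => bcca => bcc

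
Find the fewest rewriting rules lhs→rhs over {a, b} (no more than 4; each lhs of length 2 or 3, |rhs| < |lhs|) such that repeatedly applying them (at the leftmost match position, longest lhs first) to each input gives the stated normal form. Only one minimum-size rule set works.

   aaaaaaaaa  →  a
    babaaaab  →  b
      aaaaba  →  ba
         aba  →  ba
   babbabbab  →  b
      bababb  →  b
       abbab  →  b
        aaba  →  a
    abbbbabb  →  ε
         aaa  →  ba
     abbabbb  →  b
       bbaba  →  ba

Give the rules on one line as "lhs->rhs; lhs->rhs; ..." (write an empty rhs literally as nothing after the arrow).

  | aaaaaaaaa => baaaaaaa => bbaaaaa => aaaaa => baaa => bba => a
  | babaaaab => bbaaaab => aaaab => baab => bbb => b
  | aaaaba => baaba => bbba => ba
  | aba => ba

aa->b; ab->; aba->ba; bb->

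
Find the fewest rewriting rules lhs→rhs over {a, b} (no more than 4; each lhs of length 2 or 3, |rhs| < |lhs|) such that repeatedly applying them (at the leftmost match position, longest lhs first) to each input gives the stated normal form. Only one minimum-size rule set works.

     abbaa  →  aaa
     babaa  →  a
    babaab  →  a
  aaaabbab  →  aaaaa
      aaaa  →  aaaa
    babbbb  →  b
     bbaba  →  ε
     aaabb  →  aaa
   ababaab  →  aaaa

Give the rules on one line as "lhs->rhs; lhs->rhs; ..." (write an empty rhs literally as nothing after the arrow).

ab->a; ba->; bb->b

  | abbaa => abaa => aaa
  | babaa => baa => a
  | babaab => baab => ab => a
  | aaaabbab => aaaabab => aaaaab => aaaaa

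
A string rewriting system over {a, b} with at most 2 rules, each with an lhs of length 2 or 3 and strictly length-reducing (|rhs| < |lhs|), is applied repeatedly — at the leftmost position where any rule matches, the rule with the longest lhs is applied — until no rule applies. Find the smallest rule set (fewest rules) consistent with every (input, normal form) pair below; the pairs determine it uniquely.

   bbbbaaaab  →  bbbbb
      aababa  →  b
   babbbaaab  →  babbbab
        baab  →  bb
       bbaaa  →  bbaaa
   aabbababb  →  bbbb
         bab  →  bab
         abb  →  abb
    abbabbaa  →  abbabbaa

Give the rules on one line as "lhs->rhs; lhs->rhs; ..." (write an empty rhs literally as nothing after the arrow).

aab->b; aba->

  | bbbbaaaab => bbbbaab => bbbbb
  | aababa => baba => b
  | babbbaaab => babbbab
  | baab => bb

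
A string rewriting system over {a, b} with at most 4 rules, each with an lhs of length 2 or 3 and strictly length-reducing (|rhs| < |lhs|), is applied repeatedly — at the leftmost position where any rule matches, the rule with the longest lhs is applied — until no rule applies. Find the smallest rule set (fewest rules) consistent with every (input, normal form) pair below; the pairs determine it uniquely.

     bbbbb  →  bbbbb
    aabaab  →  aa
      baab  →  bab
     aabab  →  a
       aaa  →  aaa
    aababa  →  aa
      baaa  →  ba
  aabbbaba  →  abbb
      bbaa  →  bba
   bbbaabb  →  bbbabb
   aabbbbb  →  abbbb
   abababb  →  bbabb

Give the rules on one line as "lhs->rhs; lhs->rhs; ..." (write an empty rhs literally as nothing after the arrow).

aab->a; aba->b; baa->ba

  | bbbbb
  | aabaab => aaab => aa
  | baab => bab
  | aabab => aab => a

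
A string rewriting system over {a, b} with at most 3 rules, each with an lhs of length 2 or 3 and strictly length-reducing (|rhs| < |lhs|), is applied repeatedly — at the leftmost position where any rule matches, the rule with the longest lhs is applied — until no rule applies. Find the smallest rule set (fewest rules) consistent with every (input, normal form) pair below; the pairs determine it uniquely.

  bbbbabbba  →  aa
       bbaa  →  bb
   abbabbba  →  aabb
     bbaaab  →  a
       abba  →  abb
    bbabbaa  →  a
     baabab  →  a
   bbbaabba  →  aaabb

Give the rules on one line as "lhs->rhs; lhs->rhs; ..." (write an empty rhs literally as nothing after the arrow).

  | bbbbabbba => ababbba => bbba => aa
  | bbaa => bba => bb
  | abbabbba => abbbbba => aabba => aabb
  | bbaaab => bbaab => bbab => bbb => a

aba->; ba->b; bbb->a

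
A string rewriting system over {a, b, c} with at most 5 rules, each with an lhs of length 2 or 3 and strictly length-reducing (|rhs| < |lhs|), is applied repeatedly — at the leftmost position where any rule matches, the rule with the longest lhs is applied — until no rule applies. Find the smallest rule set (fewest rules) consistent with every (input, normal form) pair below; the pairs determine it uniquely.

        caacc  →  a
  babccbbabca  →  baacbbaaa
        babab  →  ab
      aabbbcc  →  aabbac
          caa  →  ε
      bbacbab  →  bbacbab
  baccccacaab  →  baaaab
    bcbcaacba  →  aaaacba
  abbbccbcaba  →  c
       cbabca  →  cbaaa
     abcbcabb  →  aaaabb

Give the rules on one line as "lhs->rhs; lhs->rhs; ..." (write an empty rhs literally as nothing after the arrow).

  | caacc => cc => a
  | babccbbabca => baacbbabca => baacbbaaa
  | babab => bcb => ab
  | aabbbcc => aabbac

aba->c; bc->a; caa->; cc->a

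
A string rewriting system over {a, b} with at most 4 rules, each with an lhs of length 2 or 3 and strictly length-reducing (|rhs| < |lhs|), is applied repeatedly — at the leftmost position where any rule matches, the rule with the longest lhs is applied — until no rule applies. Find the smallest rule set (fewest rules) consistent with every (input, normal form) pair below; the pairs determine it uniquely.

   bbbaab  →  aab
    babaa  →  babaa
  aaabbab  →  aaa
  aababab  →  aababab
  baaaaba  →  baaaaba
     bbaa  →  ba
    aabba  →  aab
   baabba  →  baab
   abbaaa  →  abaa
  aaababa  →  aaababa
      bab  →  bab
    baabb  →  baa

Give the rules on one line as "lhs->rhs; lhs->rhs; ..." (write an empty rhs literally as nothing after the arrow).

  | bbbaab => aab
  | babaa
  | aaabbab => aaabb => aaa
  | aababab

bb->; bba->b; bbb->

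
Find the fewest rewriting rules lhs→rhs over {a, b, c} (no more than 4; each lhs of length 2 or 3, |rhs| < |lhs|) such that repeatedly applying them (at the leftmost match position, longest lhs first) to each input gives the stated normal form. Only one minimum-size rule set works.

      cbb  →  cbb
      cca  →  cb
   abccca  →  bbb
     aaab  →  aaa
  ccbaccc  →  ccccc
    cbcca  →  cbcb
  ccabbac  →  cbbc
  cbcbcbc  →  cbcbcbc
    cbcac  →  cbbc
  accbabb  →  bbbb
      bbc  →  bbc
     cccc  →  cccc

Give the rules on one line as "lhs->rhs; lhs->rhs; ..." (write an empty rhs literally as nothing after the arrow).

ab->a; acc->bb; ba->; ca->b

  | cbb
  | cca => cb
  | abccca => accca => bbca => bbb
  | aaab => aaa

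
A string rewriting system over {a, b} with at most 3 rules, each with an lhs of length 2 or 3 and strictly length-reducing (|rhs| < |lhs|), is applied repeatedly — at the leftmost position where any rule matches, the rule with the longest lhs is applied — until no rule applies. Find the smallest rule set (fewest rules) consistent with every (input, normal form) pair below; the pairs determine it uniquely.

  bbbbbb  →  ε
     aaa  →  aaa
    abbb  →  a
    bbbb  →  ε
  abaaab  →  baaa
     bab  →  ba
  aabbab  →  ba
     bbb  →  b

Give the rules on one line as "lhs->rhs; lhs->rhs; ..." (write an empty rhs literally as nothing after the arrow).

  | bbbbbb => bbbb => bb => ε
  | aaa
  | abbb => abb => ab => a
  | bbbb => bb => ε

ab->a; aba->ba; bb->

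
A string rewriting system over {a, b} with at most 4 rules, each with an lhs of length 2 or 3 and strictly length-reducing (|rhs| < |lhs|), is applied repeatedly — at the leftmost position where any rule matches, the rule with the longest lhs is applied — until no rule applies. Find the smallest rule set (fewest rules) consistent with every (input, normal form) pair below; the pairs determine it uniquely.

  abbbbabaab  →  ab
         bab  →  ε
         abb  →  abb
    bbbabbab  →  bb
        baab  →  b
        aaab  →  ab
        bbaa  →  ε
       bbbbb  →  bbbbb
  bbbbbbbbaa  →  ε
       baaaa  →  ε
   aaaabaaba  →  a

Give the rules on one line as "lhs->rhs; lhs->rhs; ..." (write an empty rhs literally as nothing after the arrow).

aa->; ba->a; bab->

  | abbbbabaab => abbbaab => abbaab => abaab => aaab => ab
  | bab => ε
  | abb
  | bbbabbab => bbbab => bb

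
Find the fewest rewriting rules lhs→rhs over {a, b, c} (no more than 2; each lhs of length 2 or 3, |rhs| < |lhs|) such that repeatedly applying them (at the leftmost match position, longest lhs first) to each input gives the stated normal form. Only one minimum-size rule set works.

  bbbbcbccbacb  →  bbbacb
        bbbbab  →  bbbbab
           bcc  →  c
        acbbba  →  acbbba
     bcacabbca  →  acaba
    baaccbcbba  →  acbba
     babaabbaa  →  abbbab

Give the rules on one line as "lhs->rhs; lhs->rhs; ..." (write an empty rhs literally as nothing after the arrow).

  | bbbbcbccbacb => bbbbccbacb => bbbcbacb => bbbacb
  | bbbbab
  | bcc => c
  | acbbba

baa->ab; bc->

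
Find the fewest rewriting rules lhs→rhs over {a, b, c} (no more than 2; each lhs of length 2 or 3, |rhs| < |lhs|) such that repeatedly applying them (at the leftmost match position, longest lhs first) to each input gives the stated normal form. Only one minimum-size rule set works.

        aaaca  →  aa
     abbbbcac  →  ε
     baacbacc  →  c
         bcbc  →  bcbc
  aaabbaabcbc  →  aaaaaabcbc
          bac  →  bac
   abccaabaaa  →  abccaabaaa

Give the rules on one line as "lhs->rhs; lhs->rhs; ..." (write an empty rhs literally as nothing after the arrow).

aac->; bb->a

  | aaaca => aa
  | abbbbcac => aabbcac => aaacac => aac => ε
  | baacbacc => bbacc => aacc => c
  | bcbc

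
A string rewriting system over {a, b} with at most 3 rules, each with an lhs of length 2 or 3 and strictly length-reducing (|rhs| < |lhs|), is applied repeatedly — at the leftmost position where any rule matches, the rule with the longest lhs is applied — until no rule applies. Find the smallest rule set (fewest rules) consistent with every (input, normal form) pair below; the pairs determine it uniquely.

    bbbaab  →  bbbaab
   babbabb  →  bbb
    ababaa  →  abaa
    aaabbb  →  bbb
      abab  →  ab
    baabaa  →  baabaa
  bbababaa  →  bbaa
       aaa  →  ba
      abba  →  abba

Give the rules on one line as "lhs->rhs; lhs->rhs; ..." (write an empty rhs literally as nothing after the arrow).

  | bbbaab
  | babbabb => bbabb => bbb
  | ababaa => abaa
  | aaabbb => babbb => bbb

aaa->ba; bab->b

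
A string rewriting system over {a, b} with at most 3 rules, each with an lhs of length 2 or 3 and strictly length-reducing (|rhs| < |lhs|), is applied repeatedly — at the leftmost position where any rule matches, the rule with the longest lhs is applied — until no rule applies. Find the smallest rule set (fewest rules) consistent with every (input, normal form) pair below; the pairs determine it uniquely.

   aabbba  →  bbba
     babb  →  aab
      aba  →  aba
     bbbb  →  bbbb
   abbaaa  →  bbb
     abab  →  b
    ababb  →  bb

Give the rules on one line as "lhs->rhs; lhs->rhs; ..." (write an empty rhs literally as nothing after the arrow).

aaa->b; abb->bb; bab->aa

  | aabbba => abbba => bbba
  | babb => aab
  | aba
  | bbbb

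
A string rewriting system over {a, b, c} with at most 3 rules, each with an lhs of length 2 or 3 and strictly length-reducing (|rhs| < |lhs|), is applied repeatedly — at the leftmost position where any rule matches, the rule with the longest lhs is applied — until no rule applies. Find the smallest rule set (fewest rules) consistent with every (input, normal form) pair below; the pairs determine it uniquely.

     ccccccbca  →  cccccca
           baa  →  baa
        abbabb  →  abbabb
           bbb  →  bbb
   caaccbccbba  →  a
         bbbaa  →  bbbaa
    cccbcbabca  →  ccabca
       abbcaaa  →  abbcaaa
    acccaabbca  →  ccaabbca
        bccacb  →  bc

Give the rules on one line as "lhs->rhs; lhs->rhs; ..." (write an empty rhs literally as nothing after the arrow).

ac->; cb->

  | ccccccbca => cccccca
  | baa
  | abbabb
  | bbb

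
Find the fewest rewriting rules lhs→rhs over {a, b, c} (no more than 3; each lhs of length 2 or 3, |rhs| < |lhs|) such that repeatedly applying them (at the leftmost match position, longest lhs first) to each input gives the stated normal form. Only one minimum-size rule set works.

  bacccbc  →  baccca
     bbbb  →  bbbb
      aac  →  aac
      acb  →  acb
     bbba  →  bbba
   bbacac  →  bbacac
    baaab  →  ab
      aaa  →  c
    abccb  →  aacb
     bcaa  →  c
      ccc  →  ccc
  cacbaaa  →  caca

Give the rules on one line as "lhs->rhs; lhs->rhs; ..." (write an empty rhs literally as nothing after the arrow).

aaa->c; bc->a

  | bacccbc => baccca
  | bbbb
  | aac
  | acb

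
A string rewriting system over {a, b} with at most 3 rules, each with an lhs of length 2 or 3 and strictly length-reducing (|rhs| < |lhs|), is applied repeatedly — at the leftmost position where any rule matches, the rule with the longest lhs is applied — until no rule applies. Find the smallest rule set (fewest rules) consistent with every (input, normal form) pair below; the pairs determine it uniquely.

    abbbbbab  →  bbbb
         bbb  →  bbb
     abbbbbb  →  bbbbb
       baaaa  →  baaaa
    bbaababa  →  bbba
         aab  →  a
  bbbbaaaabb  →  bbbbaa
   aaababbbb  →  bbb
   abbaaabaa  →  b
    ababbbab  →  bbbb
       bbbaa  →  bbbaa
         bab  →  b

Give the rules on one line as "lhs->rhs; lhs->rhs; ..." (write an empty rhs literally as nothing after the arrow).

  | abbbbbab => bbbbab => bbbb
  | bbb
  | abbbbbb => bbbbb
  | baaaa

ab->; aba->b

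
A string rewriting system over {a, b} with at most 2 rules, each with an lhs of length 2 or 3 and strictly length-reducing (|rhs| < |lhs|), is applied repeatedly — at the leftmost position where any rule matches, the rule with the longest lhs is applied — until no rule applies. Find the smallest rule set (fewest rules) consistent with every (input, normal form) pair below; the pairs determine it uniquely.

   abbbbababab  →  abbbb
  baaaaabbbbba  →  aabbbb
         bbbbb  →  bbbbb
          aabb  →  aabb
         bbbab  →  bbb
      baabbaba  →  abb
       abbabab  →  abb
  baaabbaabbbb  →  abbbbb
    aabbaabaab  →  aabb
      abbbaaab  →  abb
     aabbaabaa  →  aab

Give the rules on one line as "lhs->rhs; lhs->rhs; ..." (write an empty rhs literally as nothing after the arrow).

ba->; baa->ab

  | abbbbababab => abbbbabab => abbbbab => abbbb
  | baaaaabbbbba => abaaabbbbba => aababbbbba => aabbbbba => aabbbb
  | bbbbb
  | aabb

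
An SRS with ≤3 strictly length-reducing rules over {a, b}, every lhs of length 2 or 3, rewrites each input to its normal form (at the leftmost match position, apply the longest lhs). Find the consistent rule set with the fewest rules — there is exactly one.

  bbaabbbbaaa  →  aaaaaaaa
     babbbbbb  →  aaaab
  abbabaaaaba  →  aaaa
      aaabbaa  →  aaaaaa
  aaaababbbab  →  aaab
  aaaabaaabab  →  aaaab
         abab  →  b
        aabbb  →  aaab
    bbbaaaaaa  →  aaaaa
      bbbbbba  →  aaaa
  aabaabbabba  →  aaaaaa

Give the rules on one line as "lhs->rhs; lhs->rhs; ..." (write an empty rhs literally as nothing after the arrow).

aba->; bab->aa; bb->a

  | bbaabbbbaaa => aaabbbbaaa => aaaabbaaa => aaaaaaaa
  | babbbbbb => aabbbbb => aaabbb => aaaab
  | abbabaaaaba => aaabaaaaba => aaaaaba => aaaa
  | aaabbaa => aaaaaa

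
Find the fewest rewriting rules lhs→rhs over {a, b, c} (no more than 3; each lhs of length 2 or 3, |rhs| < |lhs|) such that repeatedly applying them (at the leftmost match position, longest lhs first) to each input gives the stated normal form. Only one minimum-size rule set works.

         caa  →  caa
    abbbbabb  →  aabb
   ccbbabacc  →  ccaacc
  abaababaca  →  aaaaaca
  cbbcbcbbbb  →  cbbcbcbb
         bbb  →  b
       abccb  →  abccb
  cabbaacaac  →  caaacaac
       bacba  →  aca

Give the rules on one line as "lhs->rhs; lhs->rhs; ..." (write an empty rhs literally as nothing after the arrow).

  | caa
  | abbbbabb => abbabb => ababb => aabb
  | ccbbabacc => ccbabacc => ccabacc => ccaacc
  | abaababaca => aaababaca => aaaabaca => aaaaaca

ba->a; bbb->b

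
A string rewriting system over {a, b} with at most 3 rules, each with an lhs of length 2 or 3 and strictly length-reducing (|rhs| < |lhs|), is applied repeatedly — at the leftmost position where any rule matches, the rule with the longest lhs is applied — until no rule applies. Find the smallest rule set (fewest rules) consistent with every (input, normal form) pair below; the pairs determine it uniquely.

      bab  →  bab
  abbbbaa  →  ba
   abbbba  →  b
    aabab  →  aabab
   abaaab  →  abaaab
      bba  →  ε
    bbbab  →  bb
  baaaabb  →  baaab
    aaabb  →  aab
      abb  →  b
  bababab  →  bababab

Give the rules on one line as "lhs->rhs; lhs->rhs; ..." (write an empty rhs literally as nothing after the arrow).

  | bab
  | abbbbaa => bbbaa => ba
  | abbbba => bbba => b
  | aabab

abb->b; bba->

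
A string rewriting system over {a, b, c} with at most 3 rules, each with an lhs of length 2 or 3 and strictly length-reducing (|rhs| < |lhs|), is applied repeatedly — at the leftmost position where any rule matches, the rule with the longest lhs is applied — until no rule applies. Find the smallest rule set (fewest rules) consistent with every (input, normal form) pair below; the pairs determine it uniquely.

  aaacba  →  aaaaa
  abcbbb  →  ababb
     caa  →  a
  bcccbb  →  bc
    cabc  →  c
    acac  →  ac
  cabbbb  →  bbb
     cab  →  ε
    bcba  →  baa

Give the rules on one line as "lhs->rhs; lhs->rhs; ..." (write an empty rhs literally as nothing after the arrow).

ca->; cab->; cb->a

  | aaacba => aaaaa
  | abcbbb => ababb
  | caa => a
  | bcccbb => bccab => bc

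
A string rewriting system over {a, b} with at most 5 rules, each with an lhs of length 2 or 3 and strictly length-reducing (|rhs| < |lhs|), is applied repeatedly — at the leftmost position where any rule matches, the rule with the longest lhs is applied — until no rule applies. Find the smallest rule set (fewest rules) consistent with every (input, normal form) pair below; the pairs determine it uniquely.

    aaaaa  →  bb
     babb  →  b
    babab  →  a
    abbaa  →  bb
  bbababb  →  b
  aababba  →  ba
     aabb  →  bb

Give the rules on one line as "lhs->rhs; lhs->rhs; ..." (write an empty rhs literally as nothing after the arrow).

  | aaaaa => bbaa => bb
  | babb => b
  | babab => ab => a
  | abbaa => abaa => aaa => bb

aa->; aaa->bb; ab->a; bab->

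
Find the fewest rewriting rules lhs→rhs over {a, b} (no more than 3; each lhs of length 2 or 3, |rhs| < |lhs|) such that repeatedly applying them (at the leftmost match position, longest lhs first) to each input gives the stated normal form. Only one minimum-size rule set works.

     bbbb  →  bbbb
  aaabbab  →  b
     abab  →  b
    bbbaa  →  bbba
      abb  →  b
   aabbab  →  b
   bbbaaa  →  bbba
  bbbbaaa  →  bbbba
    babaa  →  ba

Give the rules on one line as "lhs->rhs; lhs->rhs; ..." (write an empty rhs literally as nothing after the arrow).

  | bbbb
  | aaabbab => aabbab => abbab => bab => b
  | abab => b
  | bbbaa => bbba

aa->a; ab->; aba->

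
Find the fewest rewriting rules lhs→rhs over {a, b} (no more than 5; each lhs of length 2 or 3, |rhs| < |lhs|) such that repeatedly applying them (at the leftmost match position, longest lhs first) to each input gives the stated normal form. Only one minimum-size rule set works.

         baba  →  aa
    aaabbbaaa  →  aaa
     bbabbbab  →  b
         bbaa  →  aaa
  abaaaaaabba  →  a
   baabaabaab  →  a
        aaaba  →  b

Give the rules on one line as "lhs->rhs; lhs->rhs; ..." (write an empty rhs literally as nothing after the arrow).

  | baba => bba => aa
  | aaabbbaaa => aabbbaaa => abbbaaa => bbbaaa => aaa
  | bbabbbab => aabbbab => abbbab => bbbab => ab => b
  | bbaa => aaa

ab->b; ba->b; bb->a; bbb->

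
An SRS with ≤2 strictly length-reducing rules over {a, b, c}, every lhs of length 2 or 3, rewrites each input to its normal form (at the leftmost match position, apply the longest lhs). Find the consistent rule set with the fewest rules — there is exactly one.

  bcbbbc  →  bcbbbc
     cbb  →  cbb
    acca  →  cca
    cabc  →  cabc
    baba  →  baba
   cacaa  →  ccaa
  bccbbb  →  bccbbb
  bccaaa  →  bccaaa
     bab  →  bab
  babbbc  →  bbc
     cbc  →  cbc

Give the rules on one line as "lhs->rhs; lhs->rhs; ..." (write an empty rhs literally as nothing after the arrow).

abb->; ac->c

  | bcbbbc
  | cbb
  | acca => cca
  | cabc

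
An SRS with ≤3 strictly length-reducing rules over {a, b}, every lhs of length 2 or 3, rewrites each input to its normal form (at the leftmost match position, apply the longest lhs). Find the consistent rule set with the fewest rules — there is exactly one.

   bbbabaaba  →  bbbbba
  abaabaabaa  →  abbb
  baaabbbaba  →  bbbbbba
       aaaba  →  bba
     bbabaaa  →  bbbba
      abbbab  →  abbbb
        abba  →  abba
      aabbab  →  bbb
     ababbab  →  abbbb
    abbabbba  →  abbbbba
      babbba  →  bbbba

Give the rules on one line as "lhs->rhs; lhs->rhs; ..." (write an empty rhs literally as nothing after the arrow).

aa->; aaa->ba; bab->bb

  | bbbabaaba => bbbbaaba => bbbbba
  | abaabaabaa => abbaabaa => abbbaa => abbb
  | baaabbbaba => bbabbbaba => bbbbbaba => bbbbbba
  | aaaba => baba => bba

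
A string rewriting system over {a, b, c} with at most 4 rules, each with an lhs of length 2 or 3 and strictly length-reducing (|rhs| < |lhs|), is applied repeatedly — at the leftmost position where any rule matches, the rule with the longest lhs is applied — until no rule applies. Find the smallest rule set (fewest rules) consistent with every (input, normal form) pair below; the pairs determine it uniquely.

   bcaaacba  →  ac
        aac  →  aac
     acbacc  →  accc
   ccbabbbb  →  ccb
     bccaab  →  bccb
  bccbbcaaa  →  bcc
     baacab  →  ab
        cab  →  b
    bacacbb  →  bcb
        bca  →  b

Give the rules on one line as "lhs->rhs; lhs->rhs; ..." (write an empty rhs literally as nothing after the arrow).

  | bcaaacba => bbaacba => baacba => acba => ac
  | aac
  | acbacc => accc
  | ccbabbbb => ccbbbb => ccbbb => ccbb => ccb

ba->; bb->b; ca->b; cca->cc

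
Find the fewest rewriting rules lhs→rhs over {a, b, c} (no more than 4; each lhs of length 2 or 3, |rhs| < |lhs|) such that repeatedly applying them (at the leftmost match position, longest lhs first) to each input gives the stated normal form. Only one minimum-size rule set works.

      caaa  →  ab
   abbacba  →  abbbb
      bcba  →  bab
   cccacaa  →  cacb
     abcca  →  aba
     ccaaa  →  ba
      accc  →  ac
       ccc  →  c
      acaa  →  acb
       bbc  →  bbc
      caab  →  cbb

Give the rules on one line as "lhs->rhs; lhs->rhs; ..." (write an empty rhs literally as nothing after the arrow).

aa->b; cba->ab; cc->

  | caaa => cba => ab
  | abbacba => abbaab => abbbb
  | bcba => bab
  | cccacaa => cacaa => cacb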